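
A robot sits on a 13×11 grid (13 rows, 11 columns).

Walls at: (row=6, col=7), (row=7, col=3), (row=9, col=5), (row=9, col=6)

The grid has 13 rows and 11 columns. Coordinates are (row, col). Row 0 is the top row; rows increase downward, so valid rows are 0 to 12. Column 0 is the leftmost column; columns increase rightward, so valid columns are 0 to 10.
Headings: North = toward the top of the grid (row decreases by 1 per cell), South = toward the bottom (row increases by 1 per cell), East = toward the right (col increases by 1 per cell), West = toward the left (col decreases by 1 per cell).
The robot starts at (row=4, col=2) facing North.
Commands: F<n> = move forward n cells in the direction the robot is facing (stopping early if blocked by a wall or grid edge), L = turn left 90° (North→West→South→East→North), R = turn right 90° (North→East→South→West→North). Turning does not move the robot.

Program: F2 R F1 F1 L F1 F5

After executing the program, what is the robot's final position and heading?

Start: (row=4, col=2), facing North
  F2: move forward 2, now at (row=2, col=2)
  R: turn right, now facing East
  F1: move forward 1, now at (row=2, col=3)
  F1: move forward 1, now at (row=2, col=4)
  L: turn left, now facing North
  F1: move forward 1, now at (row=1, col=4)
  F5: move forward 1/5 (blocked), now at (row=0, col=4)
Final: (row=0, col=4), facing North

Answer: Final position: (row=0, col=4), facing North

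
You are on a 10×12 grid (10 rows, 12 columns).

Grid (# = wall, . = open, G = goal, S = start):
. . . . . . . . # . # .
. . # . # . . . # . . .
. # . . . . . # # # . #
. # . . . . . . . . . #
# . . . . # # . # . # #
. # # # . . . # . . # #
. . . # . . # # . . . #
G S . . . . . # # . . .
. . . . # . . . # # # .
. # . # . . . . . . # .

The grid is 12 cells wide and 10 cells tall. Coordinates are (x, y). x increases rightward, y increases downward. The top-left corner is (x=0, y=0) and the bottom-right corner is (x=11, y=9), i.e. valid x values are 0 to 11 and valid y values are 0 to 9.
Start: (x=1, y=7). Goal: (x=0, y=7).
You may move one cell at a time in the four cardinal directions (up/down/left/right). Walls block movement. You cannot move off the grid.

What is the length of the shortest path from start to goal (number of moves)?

BFS from (x=1, y=7) until reaching (x=0, y=7):
  Distance 0: (x=1, y=7)
  Distance 1: (x=1, y=6), (x=0, y=7), (x=2, y=7), (x=1, y=8)  <- goal reached here
One shortest path (1 moves): (x=1, y=7) -> (x=0, y=7)

Answer: Shortest path length: 1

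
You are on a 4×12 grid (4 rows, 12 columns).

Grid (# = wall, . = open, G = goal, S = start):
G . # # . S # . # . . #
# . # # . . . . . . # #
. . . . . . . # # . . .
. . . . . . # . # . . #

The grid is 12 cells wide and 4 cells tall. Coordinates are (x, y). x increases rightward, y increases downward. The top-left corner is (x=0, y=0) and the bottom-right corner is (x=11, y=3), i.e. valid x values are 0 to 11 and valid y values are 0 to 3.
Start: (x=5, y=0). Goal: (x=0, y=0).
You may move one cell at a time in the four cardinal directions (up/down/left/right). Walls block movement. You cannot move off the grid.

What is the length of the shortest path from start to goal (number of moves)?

Answer: Shortest path length: 9

Derivation:
BFS from (x=5, y=0) until reaching (x=0, y=0):
  Distance 0: (x=5, y=0)
  Distance 1: (x=4, y=0), (x=5, y=1)
  Distance 2: (x=4, y=1), (x=6, y=1), (x=5, y=2)
  Distance 3: (x=7, y=1), (x=4, y=2), (x=6, y=2), (x=5, y=3)
  Distance 4: (x=7, y=0), (x=8, y=1), (x=3, y=2), (x=4, y=3)
  Distance 5: (x=9, y=1), (x=2, y=2), (x=3, y=3)
  Distance 6: (x=9, y=0), (x=1, y=2), (x=9, y=2), (x=2, y=3)
  Distance 7: (x=10, y=0), (x=1, y=1), (x=0, y=2), (x=10, y=2), (x=1, y=3), (x=9, y=3)
  Distance 8: (x=1, y=0), (x=11, y=2), (x=0, y=3), (x=10, y=3)
  Distance 9: (x=0, y=0)  <- goal reached here
One shortest path (9 moves): (x=5, y=0) -> (x=4, y=0) -> (x=4, y=1) -> (x=4, y=2) -> (x=3, y=2) -> (x=2, y=2) -> (x=1, y=2) -> (x=1, y=1) -> (x=1, y=0) -> (x=0, y=0)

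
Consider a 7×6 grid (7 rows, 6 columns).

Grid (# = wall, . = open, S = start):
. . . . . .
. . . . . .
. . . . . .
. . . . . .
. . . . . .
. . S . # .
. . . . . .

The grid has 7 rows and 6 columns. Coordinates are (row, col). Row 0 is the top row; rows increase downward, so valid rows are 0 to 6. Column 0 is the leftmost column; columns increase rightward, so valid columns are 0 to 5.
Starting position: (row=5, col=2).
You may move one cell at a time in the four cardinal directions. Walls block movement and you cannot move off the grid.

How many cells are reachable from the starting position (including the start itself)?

BFS flood-fill from (row=5, col=2):
  Distance 0: (row=5, col=2)
  Distance 1: (row=4, col=2), (row=5, col=1), (row=5, col=3), (row=6, col=2)
  Distance 2: (row=3, col=2), (row=4, col=1), (row=4, col=3), (row=5, col=0), (row=6, col=1), (row=6, col=3)
  Distance 3: (row=2, col=2), (row=3, col=1), (row=3, col=3), (row=4, col=0), (row=4, col=4), (row=6, col=0), (row=6, col=4)
  Distance 4: (row=1, col=2), (row=2, col=1), (row=2, col=3), (row=3, col=0), (row=3, col=4), (row=4, col=5), (row=6, col=5)
  Distance 5: (row=0, col=2), (row=1, col=1), (row=1, col=3), (row=2, col=0), (row=2, col=4), (row=3, col=5), (row=5, col=5)
  Distance 6: (row=0, col=1), (row=0, col=3), (row=1, col=0), (row=1, col=4), (row=2, col=5)
  Distance 7: (row=0, col=0), (row=0, col=4), (row=1, col=5)
  Distance 8: (row=0, col=5)
Total reachable: 41 (grid has 41 open cells total)

Answer: Reachable cells: 41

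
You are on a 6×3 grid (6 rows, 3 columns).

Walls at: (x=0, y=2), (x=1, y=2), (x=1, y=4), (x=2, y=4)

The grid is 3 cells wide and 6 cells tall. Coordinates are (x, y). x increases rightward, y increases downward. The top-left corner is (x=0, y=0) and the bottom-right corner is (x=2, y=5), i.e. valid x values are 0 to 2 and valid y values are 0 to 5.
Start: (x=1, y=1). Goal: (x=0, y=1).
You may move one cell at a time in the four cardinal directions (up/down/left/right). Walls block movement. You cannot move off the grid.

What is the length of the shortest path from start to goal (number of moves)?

BFS from (x=1, y=1) until reaching (x=0, y=1):
  Distance 0: (x=1, y=1)
  Distance 1: (x=1, y=0), (x=0, y=1), (x=2, y=1)  <- goal reached here
One shortest path (1 moves): (x=1, y=1) -> (x=0, y=1)

Answer: Shortest path length: 1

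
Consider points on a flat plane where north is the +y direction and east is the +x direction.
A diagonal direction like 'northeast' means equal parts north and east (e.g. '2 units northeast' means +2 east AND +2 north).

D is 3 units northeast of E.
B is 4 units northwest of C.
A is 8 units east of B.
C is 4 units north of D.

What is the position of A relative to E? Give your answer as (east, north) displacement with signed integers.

Answer: A is at (east=7, north=11) relative to E.

Derivation:
Place E at the origin (east=0, north=0).
  D is 3 units northeast of E: delta (east=+3, north=+3); D at (east=3, north=3).
  C is 4 units north of D: delta (east=+0, north=+4); C at (east=3, north=7).
  B is 4 units northwest of C: delta (east=-4, north=+4); B at (east=-1, north=11).
  A is 8 units east of B: delta (east=+8, north=+0); A at (east=7, north=11).
Therefore A relative to E: (east=7, north=11).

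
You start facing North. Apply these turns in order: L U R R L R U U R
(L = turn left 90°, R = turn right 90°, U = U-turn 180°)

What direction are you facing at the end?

Start: North
  L (left (90° counter-clockwise)) -> West
  U (U-turn (180°)) -> East
  R (right (90° clockwise)) -> South
  R (right (90° clockwise)) -> West
  L (left (90° counter-clockwise)) -> South
  R (right (90° clockwise)) -> West
  U (U-turn (180°)) -> East
  U (U-turn (180°)) -> West
  R (right (90° clockwise)) -> North
Final: North

Answer: Final heading: North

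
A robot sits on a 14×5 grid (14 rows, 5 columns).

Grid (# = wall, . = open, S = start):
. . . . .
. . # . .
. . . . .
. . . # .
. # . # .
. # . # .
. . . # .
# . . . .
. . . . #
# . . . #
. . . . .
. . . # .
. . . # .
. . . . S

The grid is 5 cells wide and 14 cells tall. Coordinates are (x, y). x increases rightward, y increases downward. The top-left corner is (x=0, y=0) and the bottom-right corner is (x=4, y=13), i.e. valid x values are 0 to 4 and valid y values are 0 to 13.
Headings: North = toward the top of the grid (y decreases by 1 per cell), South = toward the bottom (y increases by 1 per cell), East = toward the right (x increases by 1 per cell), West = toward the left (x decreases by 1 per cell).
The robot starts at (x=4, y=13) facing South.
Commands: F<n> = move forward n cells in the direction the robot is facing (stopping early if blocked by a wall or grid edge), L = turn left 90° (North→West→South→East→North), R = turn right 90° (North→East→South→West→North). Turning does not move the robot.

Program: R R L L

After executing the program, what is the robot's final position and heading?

Answer: Final position: (x=4, y=13), facing South

Derivation:
Start: (x=4, y=13), facing South
  R: turn right, now facing West
  R: turn right, now facing North
  L: turn left, now facing West
  L: turn left, now facing South
Final: (x=4, y=13), facing South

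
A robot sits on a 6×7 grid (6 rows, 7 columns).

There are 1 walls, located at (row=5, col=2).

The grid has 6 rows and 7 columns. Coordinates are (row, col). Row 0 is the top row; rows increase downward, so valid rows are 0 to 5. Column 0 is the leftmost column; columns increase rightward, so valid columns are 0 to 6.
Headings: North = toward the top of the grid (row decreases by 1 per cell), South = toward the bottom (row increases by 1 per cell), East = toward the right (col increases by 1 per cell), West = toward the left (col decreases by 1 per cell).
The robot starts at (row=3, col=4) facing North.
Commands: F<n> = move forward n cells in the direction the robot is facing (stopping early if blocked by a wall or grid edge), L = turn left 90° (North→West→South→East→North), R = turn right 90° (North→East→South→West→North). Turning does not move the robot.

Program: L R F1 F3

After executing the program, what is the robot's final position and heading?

Start: (row=3, col=4), facing North
  L: turn left, now facing West
  R: turn right, now facing North
  F1: move forward 1, now at (row=2, col=4)
  F3: move forward 2/3 (blocked), now at (row=0, col=4)
Final: (row=0, col=4), facing North

Answer: Final position: (row=0, col=4), facing North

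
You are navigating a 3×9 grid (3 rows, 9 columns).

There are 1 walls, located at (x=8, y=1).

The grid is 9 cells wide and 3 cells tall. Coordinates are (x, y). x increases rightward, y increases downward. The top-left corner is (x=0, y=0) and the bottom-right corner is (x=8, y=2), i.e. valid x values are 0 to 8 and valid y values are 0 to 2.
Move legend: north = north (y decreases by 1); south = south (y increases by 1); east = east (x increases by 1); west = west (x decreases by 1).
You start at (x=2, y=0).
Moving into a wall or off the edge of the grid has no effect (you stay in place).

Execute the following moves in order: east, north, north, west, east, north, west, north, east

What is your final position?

Start: (x=2, y=0)
  east (east): (x=2, y=0) -> (x=3, y=0)
  north (north): blocked, stay at (x=3, y=0)
  north (north): blocked, stay at (x=3, y=0)
  west (west): (x=3, y=0) -> (x=2, y=0)
  east (east): (x=2, y=0) -> (x=3, y=0)
  north (north): blocked, stay at (x=3, y=0)
  west (west): (x=3, y=0) -> (x=2, y=0)
  north (north): blocked, stay at (x=2, y=0)
  east (east): (x=2, y=0) -> (x=3, y=0)
Final: (x=3, y=0)

Answer: Final position: (x=3, y=0)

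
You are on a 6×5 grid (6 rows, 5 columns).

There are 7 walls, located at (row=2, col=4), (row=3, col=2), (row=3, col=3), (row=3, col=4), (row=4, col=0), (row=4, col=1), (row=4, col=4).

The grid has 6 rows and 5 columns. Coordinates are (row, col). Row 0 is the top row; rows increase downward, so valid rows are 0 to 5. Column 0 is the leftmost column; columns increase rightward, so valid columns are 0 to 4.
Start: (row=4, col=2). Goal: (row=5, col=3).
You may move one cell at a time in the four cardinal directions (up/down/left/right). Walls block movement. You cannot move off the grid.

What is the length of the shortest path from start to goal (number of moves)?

BFS from (row=4, col=2) until reaching (row=5, col=3):
  Distance 0: (row=4, col=2)
  Distance 1: (row=4, col=3), (row=5, col=2)
  Distance 2: (row=5, col=1), (row=5, col=3)  <- goal reached here
One shortest path (2 moves): (row=4, col=2) -> (row=4, col=3) -> (row=5, col=3)

Answer: Shortest path length: 2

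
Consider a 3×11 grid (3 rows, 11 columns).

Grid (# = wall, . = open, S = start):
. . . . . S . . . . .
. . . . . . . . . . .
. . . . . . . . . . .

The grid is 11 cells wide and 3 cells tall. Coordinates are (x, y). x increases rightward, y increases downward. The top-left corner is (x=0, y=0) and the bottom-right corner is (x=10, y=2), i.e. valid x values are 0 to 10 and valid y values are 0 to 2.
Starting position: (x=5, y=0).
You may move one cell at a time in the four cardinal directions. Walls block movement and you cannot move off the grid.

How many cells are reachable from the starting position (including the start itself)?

Answer: Reachable cells: 33

Derivation:
BFS flood-fill from (x=5, y=0):
  Distance 0: (x=5, y=0)
  Distance 1: (x=4, y=0), (x=6, y=0), (x=5, y=1)
  Distance 2: (x=3, y=0), (x=7, y=0), (x=4, y=1), (x=6, y=1), (x=5, y=2)
  Distance 3: (x=2, y=0), (x=8, y=0), (x=3, y=1), (x=7, y=1), (x=4, y=2), (x=6, y=2)
  Distance 4: (x=1, y=0), (x=9, y=0), (x=2, y=1), (x=8, y=1), (x=3, y=2), (x=7, y=2)
  Distance 5: (x=0, y=0), (x=10, y=0), (x=1, y=1), (x=9, y=1), (x=2, y=2), (x=8, y=2)
  Distance 6: (x=0, y=1), (x=10, y=1), (x=1, y=2), (x=9, y=2)
  Distance 7: (x=0, y=2), (x=10, y=2)
Total reachable: 33 (grid has 33 open cells total)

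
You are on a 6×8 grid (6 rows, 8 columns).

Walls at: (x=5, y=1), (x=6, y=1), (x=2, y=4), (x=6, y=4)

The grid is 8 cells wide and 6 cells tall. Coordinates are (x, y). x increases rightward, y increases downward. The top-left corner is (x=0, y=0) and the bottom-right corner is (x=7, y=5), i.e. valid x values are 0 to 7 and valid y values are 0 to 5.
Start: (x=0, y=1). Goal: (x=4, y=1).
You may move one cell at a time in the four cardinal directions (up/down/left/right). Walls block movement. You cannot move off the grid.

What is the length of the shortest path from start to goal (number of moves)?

Answer: Shortest path length: 4

Derivation:
BFS from (x=0, y=1) until reaching (x=4, y=1):
  Distance 0: (x=0, y=1)
  Distance 1: (x=0, y=0), (x=1, y=1), (x=0, y=2)
  Distance 2: (x=1, y=0), (x=2, y=1), (x=1, y=2), (x=0, y=3)
  Distance 3: (x=2, y=0), (x=3, y=1), (x=2, y=2), (x=1, y=3), (x=0, y=4)
  Distance 4: (x=3, y=0), (x=4, y=1), (x=3, y=2), (x=2, y=3), (x=1, y=4), (x=0, y=5)  <- goal reached here
One shortest path (4 moves): (x=0, y=1) -> (x=1, y=1) -> (x=2, y=1) -> (x=3, y=1) -> (x=4, y=1)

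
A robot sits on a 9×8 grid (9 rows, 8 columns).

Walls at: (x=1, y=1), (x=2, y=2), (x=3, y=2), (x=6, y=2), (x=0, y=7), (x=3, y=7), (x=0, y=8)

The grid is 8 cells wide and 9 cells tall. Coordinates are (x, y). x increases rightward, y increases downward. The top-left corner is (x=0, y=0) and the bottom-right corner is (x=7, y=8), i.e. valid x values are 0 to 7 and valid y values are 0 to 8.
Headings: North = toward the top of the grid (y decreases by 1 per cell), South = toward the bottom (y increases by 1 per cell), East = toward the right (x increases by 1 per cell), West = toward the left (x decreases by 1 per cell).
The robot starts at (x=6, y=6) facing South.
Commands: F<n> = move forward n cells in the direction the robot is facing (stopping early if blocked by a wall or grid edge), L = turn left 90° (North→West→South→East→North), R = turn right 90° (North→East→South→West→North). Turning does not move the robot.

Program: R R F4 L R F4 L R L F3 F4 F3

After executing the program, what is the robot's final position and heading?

Start: (x=6, y=6), facing South
  R: turn right, now facing West
  R: turn right, now facing North
  F4: move forward 3/4 (blocked), now at (x=6, y=3)
  L: turn left, now facing West
  R: turn right, now facing North
  F4: move forward 0/4 (blocked), now at (x=6, y=3)
  L: turn left, now facing West
  R: turn right, now facing North
  L: turn left, now facing West
  F3: move forward 3, now at (x=3, y=3)
  F4: move forward 3/4 (blocked), now at (x=0, y=3)
  F3: move forward 0/3 (blocked), now at (x=0, y=3)
Final: (x=0, y=3), facing West

Answer: Final position: (x=0, y=3), facing West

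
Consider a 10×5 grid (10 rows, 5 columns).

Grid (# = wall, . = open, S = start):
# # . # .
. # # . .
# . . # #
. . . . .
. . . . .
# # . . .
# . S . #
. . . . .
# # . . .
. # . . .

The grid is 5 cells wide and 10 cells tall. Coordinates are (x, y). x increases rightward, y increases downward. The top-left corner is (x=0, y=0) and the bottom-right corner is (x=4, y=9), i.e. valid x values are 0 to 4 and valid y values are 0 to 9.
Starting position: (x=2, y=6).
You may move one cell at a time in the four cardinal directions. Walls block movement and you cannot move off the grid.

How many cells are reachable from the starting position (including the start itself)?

Answer: Reachable cells: 29

Derivation:
BFS flood-fill from (x=2, y=6):
  Distance 0: (x=2, y=6)
  Distance 1: (x=2, y=5), (x=1, y=6), (x=3, y=6), (x=2, y=7)
  Distance 2: (x=2, y=4), (x=3, y=5), (x=1, y=7), (x=3, y=7), (x=2, y=8)
  Distance 3: (x=2, y=3), (x=1, y=4), (x=3, y=4), (x=4, y=5), (x=0, y=7), (x=4, y=7), (x=3, y=8), (x=2, y=9)
  Distance 4: (x=2, y=2), (x=1, y=3), (x=3, y=3), (x=0, y=4), (x=4, y=4), (x=4, y=8), (x=3, y=9)
  Distance 5: (x=1, y=2), (x=0, y=3), (x=4, y=3), (x=4, y=9)
Total reachable: 29 (grid has 35 open cells total)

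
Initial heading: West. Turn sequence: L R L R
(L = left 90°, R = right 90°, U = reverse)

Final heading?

Start: West
  L (left (90° counter-clockwise)) -> South
  R (right (90° clockwise)) -> West
  L (left (90° counter-clockwise)) -> South
  R (right (90° clockwise)) -> West
Final: West

Answer: Final heading: West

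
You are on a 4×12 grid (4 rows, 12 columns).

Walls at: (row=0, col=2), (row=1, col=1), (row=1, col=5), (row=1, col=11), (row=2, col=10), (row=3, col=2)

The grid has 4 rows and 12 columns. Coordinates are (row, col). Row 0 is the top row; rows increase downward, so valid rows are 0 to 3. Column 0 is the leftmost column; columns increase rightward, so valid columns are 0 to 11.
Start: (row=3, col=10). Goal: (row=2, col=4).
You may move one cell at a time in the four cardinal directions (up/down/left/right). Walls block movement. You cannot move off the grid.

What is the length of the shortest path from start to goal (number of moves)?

Answer: Shortest path length: 7

Derivation:
BFS from (row=3, col=10) until reaching (row=2, col=4):
  Distance 0: (row=3, col=10)
  Distance 1: (row=3, col=9), (row=3, col=11)
  Distance 2: (row=2, col=9), (row=2, col=11), (row=3, col=8)
  Distance 3: (row=1, col=9), (row=2, col=8), (row=3, col=7)
  Distance 4: (row=0, col=9), (row=1, col=8), (row=1, col=10), (row=2, col=7), (row=3, col=6)
  Distance 5: (row=0, col=8), (row=0, col=10), (row=1, col=7), (row=2, col=6), (row=3, col=5)
  Distance 6: (row=0, col=7), (row=0, col=11), (row=1, col=6), (row=2, col=5), (row=3, col=4)
  Distance 7: (row=0, col=6), (row=2, col=4), (row=3, col=3)  <- goal reached here
One shortest path (7 moves): (row=3, col=10) -> (row=3, col=9) -> (row=3, col=8) -> (row=3, col=7) -> (row=3, col=6) -> (row=3, col=5) -> (row=3, col=4) -> (row=2, col=4)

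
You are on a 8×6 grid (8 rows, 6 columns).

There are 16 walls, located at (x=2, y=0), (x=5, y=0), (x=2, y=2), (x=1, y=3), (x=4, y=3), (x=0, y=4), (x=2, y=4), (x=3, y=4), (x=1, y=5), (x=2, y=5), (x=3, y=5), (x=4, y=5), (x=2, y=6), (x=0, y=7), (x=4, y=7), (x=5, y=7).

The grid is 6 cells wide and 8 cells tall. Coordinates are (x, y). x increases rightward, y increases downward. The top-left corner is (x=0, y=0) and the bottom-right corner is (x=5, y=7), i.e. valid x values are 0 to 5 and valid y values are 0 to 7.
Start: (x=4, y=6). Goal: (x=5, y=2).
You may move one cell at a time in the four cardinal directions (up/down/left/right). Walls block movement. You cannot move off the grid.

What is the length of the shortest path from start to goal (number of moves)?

BFS from (x=4, y=6) until reaching (x=5, y=2):
  Distance 0: (x=4, y=6)
  Distance 1: (x=3, y=6), (x=5, y=6)
  Distance 2: (x=5, y=5), (x=3, y=7)
  Distance 3: (x=5, y=4), (x=2, y=7)
  Distance 4: (x=5, y=3), (x=4, y=4), (x=1, y=7)
  Distance 5: (x=5, y=2), (x=1, y=6)  <- goal reached here
One shortest path (5 moves): (x=4, y=6) -> (x=5, y=6) -> (x=5, y=5) -> (x=5, y=4) -> (x=5, y=3) -> (x=5, y=2)

Answer: Shortest path length: 5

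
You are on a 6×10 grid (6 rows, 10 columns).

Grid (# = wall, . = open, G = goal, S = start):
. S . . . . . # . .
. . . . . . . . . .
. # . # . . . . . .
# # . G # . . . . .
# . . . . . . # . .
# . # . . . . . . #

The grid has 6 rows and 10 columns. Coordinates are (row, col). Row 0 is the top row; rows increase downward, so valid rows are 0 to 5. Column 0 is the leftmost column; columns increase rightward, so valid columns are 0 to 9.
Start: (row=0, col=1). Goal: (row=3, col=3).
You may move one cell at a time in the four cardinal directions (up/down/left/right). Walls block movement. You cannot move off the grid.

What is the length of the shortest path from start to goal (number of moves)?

Answer: Shortest path length: 5

Derivation:
BFS from (row=0, col=1) until reaching (row=3, col=3):
  Distance 0: (row=0, col=1)
  Distance 1: (row=0, col=0), (row=0, col=2), (row=1, col=1)
  Distance 2: (row=0, col=3), (row=1, col=0), (row=1, col=2)
  Distance 3: (row=0, col=4), (row=1, col=3), (row=2, col=0), (row=2, col=2)
  Distance 4: (row=0, col=5), (row=1, col=4), (row=3, col=2)
  Distance 5: (row=0, col=6), (row=1, col=5), (row=2, col=4), (row=3, col=3), (row=4, col=2)  <- goal reached here
One shortest path (5 moves): (row=0, col=1) -> (row=0, col=2) -> (row=1, col=2) -> (row=2, col=2) -> (row=3, col=2) -> (row=3, col=3)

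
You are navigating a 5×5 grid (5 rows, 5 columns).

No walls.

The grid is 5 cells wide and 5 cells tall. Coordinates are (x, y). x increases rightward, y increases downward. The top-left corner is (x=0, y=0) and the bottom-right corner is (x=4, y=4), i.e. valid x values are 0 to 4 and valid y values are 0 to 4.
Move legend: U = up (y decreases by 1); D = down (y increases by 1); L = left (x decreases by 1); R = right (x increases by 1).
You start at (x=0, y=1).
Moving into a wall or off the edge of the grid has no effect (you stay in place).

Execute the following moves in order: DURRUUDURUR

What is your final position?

Start: (x=0, y=1)
  D (down): (x=0, y=1) -> (x=0, y=2)
  U (up): (x=0, y=2) -> (x=0, y=1)
  R (right): (x=0, y=1) -> (x=1, y=1)
  R (right): (x=1, y=1) -> (x=2, y=1)
  U (up): (x=2, y=1) -> (x=2, y=0)
  U (up): blocked, stay at (x=2, y=0)
  D (down): (x=2, y=0) -> (x=2, y=1)
  U (up): (x=2, y=1) -> (x=2, y=0)
  R (right): (x=2, y=0) -> (x=3, y=0)
  U (up): blocked, stay at (x=3, y=0)
  R (right): (x=3, y=0) -> (x=4, y=0)
Final: (x=4, y=0)

Answer: Final position: (x=4, y=0)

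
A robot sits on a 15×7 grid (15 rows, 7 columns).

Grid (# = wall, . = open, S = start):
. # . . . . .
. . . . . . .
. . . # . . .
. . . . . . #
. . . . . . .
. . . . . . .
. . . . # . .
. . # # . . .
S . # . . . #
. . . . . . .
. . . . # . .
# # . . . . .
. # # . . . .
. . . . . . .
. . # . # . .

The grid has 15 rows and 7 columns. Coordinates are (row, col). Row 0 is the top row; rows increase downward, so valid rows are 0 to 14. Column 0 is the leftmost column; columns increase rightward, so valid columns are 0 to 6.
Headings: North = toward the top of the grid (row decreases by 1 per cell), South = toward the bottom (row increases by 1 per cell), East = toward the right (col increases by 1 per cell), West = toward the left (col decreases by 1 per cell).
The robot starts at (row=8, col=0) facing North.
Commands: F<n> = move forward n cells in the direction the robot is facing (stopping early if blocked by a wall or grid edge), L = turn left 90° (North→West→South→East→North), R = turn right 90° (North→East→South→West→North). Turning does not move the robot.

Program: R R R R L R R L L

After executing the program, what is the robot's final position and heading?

Start: (row=8, col=0), facing North
  R: turn right, now facing East
  R: turn right, now facing South
  R: turn right, now facing West
  R: turn right, now facing North
  L: turn left, now facing West
  R: turn right, now facing North
  R: turn right, now facing East
  L: turn left, now facing North
  L: turn left, now facing West
Final: (row=8, col=0), facing West

Answer: Final position: (row=8, col=0), facing West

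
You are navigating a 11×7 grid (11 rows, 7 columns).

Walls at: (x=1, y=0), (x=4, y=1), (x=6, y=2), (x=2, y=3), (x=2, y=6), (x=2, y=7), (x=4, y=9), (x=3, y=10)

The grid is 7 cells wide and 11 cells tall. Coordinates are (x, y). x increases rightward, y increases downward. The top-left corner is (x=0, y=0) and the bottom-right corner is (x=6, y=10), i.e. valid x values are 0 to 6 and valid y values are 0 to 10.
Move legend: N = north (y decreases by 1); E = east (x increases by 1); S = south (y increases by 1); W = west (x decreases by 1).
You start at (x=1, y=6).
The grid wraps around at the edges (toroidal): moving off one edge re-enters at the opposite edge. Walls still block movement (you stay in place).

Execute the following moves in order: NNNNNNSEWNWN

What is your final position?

Start: (x=1, y=6)
  N (north): (x=1, y=6) -> (x=1, y=5)
  N (north): (x=1, y=5) -> (x=1, y=4)
  N (north): (x=1, y=4) -> (x=1, y=3)
  N (north): (x=1, y=3) -> (x=1, y=2)
  N (north): (x=1, y=2) -> (x=1, y=1)
  N (north): blocked, stay at (x=1, y=1)
  S (south): (x=1, y=1) -> (x=1, y=2)
  E (east): (x=1, y=2) -> (x=2, y=2)
  W (west): (x=2, y=2) -> (x=1, y=2)
  N (north): (x=1, y=2) -> (x=1, y=1)
  W (west): (x=1, y=1) -> (x=0, y=1)
  N (north): (x=0, y=1) -> (x=0, y=0)
Final: (x=0, y=0)

Answer: Final position: (x=0, y=0)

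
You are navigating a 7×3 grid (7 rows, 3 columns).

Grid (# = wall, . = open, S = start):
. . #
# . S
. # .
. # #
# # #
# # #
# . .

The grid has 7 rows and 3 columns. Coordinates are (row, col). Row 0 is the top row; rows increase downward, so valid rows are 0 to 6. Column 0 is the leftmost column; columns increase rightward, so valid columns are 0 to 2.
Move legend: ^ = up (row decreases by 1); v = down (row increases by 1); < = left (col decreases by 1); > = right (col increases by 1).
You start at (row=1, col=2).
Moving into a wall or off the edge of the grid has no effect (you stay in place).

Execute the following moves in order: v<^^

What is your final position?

Answer: Final position: (row=1, col=2)

Derivation:
Start: (row=1, col=2)
  v (down): (row=1, col=2) -> (row=2, col=2)
  < (left): blocked, stay at (row=2, col=2)
  ^ (up): (row=2, col=2) -> (row=1, col=2)
  ^ (up): blocked, stay at (row=1, col=2)
Final: (row=1, col=2)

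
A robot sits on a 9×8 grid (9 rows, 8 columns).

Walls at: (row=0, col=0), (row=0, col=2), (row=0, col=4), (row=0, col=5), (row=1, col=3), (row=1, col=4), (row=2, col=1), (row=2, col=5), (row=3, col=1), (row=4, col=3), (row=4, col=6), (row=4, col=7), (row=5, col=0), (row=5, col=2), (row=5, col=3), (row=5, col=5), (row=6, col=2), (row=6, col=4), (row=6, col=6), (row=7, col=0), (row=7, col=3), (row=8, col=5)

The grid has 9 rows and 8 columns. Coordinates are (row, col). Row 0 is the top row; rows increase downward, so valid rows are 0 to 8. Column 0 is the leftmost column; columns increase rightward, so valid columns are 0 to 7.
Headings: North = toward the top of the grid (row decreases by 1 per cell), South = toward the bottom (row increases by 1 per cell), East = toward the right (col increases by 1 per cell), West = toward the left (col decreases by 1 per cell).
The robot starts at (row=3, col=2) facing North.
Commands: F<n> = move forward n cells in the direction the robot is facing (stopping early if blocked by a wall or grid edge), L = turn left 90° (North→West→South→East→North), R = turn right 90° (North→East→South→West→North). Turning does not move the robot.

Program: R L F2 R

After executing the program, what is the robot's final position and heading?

Start: (row=3, col=2), facing North
  R: turn right, now facing East
  L: turn left, now facing North
  F2: move forward 2, now at (row=1, col=2)
  R: turn right, now facing East
Final: (row=1, col=2), facing East

Answer: Final position: (row=1, col=2), facing East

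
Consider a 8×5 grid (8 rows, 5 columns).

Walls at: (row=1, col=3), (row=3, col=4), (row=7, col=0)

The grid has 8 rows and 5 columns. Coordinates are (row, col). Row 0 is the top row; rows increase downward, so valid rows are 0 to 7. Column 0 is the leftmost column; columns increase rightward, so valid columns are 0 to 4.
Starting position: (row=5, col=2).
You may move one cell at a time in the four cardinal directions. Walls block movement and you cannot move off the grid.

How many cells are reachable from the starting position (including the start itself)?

BFS flood-fill from (row=5, col=2):
  Distance 0: (row=5, col=2)
  Distance 1: (row=4, col=2), (row=5, col=1), (row=5, col=3), (row=6, col=2)
  Distance 2: (row=3, col=2), (row=4, col=1), (row=4, col=3), (row=5, col=0), (row=5, col=4), (row=6, col=1), (row=6, col=3), (row=7, col=2)
  Distance 3: (row=2, col=2), (row=3, col=1), (row=3, col=3), (row=4, col=0), (row=4, col=4), (row=6, col=0), (row=6, col=4), (row=7, col=1), (row=7, col=3)
  Distance 4: (row=1, col=2), (row=2, col=1), (row=2, col=3), (row=3, col=0), (row=7, col=4)
  Distance 5: (row=0, col=2), (row=1, col=1), (row=2, col=0), (row=2, col=4)
  Distance 6: (row=0, col=1), (row=0, col=3), (row=1, col=0), (row=1, col=4)
  Distance 7: (row=0, col=0), (row=0, col=4)
Total reachable: 37 (grid has 37 open cells total)

Answer: Reachable cells: 37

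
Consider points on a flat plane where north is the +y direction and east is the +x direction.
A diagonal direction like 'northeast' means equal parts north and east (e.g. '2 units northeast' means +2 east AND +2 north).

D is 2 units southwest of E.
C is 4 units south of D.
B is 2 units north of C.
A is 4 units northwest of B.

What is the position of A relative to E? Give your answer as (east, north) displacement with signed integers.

Answer: A is at (east=-6, north=0) relative to E.

Derivation:
Place E at the origin (east=0, north=0).
  D is 2 units southwest of E: delta (east=-2, north=-2); D at (east=-2, north=-2).
  C is 4 units south of D: delta (east=+0, north=-4); C at (east=-2, north=-6).
  B is 2 units north of C: delta (east=+0, north=+2); B at (east=-2, north=-4).
  A is 4 units northwest of B: delta (east=-4, north=+4); A at (east=-6, north=0).
Therefore A relative to E: (east=-6, north=0).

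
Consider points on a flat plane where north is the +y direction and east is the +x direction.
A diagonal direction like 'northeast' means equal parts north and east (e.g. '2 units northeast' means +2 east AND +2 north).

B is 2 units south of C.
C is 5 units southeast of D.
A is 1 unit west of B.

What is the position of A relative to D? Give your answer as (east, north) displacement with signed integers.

Place D at the origin (east=0, north=0).
  C is 5 units southeast of D: delta (east=+5, north=-5); C at (east=5, north=-5).
  B is 2 units south of C: delta (east=+0, north=-2); B at (east=5, north=-7).
  A is 1 unit west of B: delta (east=-1, north=+0); A at (east=4, north=-7).
Therefore A relative to D: (east=4, north=-7).

Answer: A is at (east=4, north=-7) relative to D.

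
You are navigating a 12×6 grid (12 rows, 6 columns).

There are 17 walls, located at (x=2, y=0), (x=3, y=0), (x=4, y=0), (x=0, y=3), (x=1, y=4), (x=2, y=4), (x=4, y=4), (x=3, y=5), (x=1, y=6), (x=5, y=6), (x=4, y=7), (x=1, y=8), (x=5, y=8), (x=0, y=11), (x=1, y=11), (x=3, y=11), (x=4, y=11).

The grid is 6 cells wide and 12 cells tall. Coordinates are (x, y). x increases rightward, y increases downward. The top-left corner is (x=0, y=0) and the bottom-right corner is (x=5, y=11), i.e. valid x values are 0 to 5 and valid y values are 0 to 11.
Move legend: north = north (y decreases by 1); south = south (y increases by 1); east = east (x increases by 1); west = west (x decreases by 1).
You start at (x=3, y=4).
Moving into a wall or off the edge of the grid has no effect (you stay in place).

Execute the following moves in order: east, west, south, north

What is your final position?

Start: (x=3, y=4)
  east (east): blocked, stay at (x=3, y=4)
  west (west): blocked, stay at (x=3, y=4)
  south (south): blocked, stay at (x=3, y=4)
  north (north): (x=3, y=4) -> (x=3, y=3)
Final: (x=3, y=3)

Answer: Final position: (x=3, y=3)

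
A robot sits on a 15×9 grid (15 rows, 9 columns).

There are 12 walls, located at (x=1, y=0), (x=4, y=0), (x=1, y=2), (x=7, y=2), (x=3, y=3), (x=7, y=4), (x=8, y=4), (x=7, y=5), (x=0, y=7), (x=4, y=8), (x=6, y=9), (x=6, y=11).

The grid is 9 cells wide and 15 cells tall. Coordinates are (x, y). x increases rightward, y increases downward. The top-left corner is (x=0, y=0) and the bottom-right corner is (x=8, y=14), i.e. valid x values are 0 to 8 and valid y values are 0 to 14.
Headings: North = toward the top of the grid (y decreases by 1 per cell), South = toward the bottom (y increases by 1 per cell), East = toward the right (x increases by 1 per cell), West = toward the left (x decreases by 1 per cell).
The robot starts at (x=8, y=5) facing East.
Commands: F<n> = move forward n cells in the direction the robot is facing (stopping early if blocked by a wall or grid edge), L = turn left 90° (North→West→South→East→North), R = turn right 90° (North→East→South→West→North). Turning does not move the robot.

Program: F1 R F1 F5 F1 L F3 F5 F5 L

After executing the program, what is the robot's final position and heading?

Start: (x=8, y=5), facing East
  F1: move forward 0/1 (blocked), now at (x=8, y=5)
  R: turn right, now facing South
  F1: move forward 1, now at (x=8, y=6)
  F5: move forward 5, now at (x=8, y=11)
  F1: move forward 1, now at (x=8, y=12)
  L: turn left, now facing East
  F3: move forward 0/3 (blocked), now at (x=8, y=12)
  F5: move forward 0/5 (blocked), now at (x=8, y=12)
  F5: move forward 0/5 (blocked), now at (x=8, y=12)
  L: turn left, now facing North
Final: (x=8, y=12), facing North

Answer: Final position: (x=8, y=12), facing North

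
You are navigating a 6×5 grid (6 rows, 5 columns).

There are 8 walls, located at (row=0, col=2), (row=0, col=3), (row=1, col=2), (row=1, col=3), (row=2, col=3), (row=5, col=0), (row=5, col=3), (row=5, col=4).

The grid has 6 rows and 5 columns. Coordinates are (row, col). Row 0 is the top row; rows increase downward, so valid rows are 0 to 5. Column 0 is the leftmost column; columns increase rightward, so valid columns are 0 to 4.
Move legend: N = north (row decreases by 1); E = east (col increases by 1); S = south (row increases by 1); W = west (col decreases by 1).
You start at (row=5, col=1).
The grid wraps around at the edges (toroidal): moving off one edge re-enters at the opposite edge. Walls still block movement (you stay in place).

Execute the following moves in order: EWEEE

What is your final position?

Answer: Final position: (row=5, col=2)

Derivation:
Start: (row=5, col=1)
  E (east): (row=5, col=1) -> (row=5, col=2)
  W (west): (row=5, col=2) -> (row=5, col=1)
  E (east): (row=5, col=1) -> (row=5, col=2)
  E (east): blocked, stay at (row=5, col=2)
  E (east): blocked, stay at (row=5, col=2)
Final: (row=5, col=2)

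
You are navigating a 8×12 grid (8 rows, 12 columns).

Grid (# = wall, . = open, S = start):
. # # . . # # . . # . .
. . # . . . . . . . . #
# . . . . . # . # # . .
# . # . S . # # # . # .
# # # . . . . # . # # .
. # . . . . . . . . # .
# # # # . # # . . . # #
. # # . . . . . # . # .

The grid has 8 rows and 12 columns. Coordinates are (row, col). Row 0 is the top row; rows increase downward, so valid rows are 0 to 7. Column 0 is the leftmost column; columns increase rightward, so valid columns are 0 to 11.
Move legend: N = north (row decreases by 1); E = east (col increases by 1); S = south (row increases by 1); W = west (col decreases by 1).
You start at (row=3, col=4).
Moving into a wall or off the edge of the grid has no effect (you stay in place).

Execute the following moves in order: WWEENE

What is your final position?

Start: (row=3, col=4)
  W (west): (row=3, col=4) -> (row=3, col=3)
  W (west): blocked, stay at (row=3, col=3)
  E (east): (row=3, col=3) -> (row=3, col=4)
  E (east): (row=3, col=4) -> (row=3, col=5)
  N (north): (row=3, col=5) -> (row=2, col=5)
  E (east): blocked, stay at (row=2, col=5)
Final: (row=2, col=5)

Answer: Final position: (row=2, col=5)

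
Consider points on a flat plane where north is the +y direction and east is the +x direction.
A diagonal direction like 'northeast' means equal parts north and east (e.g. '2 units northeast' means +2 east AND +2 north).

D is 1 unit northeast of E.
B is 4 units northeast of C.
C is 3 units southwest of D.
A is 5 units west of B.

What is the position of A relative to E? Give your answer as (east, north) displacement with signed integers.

Place E at the origin (east=0, north=0).
  D is 1 unit northeast of E: delta (east=+1, north=+1); D at (east=1, north=1).
  C is 3 units southwest of D: delta (east=-3, north=-3); C at (east=-2, north=-2).
  B is 4 units northeast of C: delta (east=+4, north=+4); B at (east=2, north=2).
  A is 5 units west of B: delta (east=-5, north=+0); A at (east=-3, north=2).
Therefore A relative to E: (east=-3, north=2).

Answer: A is at (east=-3, north=2) relative to E.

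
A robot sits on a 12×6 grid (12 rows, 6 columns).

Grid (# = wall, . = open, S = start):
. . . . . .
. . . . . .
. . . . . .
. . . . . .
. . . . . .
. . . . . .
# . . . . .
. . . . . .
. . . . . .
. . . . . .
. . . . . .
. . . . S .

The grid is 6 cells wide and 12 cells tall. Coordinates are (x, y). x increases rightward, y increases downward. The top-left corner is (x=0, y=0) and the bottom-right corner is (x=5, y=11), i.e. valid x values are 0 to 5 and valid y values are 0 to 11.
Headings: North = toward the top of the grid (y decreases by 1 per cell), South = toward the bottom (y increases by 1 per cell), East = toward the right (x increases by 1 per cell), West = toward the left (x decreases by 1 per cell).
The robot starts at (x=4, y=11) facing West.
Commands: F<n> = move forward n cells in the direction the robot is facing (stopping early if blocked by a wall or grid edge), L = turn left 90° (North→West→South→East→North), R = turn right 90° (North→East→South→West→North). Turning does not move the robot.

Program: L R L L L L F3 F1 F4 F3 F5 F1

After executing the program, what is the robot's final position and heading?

Answer: Final position: (x=0, y=11), facing West

Derivation:
Start: (x=4, y=11), facing West
  L: turn left, now facing South
  R: turn right, now facing West
  L: turn left, now facing South
  L: turn left, now facing East
  L: turn left, now facing North
  L: turn left, now facing West
  F3: move forward 3, now at (x=1, y=11)
  F1: move forward 1, now at (x=0, y=11)
  F4: move forward 0/4 (blocked), now at (x=0, y=11)
  F3: move forward 0/3 (blocked), now at (x=0, y=11)
  F5: move forward 0/5 (blocked), now at (x=0, y=11)
  F1: move forward 0/1 (blocked), now at (x=0, y=11)
Final: (x=0, y=11), facing West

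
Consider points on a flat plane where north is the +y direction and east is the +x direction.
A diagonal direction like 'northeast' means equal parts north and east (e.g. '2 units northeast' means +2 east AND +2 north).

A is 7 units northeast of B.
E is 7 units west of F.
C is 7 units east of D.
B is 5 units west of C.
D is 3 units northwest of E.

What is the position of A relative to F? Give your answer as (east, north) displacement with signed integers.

Place F at the origin (east=0, north=0).
  E is 7 units west of F: delta (east=-7, north=+0); E at (east=-7, north=0).
  D is 3 units northwest of E: delta (east=-3, north=+3); D at (east=-10, north=3).
  C is 7 units east of D: delta (east=+7, north=+0); C at (east=-3, north=3).
  B is 5 units west of C: delta (east=-5, north=+0); B at (east=-8, north=3).
  A is 7 units northeast of B: delta (east=+7, north=+7); A at (east=-1, north=10).
Therefore A relative to F: (east=-1, north=10).

Answer: A is at (east=-1, north=10) relative to F.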